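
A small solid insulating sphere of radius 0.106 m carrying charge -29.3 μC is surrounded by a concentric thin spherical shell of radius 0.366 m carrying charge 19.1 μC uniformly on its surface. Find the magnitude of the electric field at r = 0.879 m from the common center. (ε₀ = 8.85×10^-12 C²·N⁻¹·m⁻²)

1.19×10^5 N/C

Take a concentric spherical Gaussian surface of radius r = 0.879 m (r > 0.366 m, enclosing both).
Q_enc = (-29.3 μC) + (19.1 μC) = -1.02×10^-5 C.
Applying ∮E·dA = Q_enc/ε₀ with Φ = E(4πr²):
E = |Q_enc|/(4πε₀r²) = (1.02×10^-5)/(4π·8.85×10^-12·(0.879)²) = 1.19×10^5 N/C.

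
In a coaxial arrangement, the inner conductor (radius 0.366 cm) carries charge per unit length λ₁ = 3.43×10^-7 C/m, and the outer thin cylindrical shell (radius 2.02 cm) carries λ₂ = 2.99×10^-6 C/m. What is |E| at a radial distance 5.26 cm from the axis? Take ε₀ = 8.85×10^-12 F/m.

Take a coaxial cylindrical Gaussian surface of radius r = 5.26 cm and length L (r > 2.02 cm, enclosing both).
λ_enc = λ₁ + λ₂ = (3.43×10^-7) + (2.99e-6) = 3.333×10^-6 C/m.
Gauss's law: E·2πrL = λ_enc L/ε₀.
E = |λ_enc|/(2πε₀r) = (3.333e-6)/(2π·8.85×10^-12·0.0526) = 1.14e6 N/C.

|E| ≈ 1.14e6 N/C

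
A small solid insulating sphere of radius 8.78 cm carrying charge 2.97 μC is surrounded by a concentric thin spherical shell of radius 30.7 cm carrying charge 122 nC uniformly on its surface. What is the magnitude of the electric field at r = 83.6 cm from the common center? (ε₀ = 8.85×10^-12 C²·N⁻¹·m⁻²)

E = 3.98×10^4 V/m

By spherical symmetry E is radial; choose a Gaussian sphere of radius r = 83.6 cm (r > 30.7 cm, enclosing both).
Q_enc = (2.97 μC) + (122 nC) = 3.092×10^-6 C.
Applying ∮E·dA = Q_enc/ε₀ with Φ = E(4πr²):
E = |Q_enc|/(4πε₀r²) = (3.092e-6)/(4π·8.85×10^-12·(0.836)²) = 3.98×10^4 N/C.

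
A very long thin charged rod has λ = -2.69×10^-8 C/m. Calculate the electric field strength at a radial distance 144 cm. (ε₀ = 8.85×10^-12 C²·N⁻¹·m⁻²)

|E| ≈ 336 N/C

Choose a coaxial cylinder of radius r = 144 cm (arbitrary length L) as the Gaussian surface.
Q_enc = λL, so λ_enc = -2.69×10^-8 C/m.
By Gauss's law (flux through the curved wall only), E·2πrL = λ_enc L/ε₀.
E = |λ_enc|/(2πε₀r) = (2.69×10^-8)/(2π·8.85×10^-12·1.44) = 336 N/C.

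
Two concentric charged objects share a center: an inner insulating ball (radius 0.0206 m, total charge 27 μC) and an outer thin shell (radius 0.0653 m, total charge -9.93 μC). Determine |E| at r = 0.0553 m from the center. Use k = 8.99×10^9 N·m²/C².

Use a concentric Gaussian sphere at r = 0.0553 m (between the bodies, 0.0206 m < r < 0.0653 m).
The shell at 0.0653 m lies outside the Gaussian surface, so Q_enc = 27 μC = 2.70×10^-5 C.
Applying ∮E·dA = Q_enc/ε₀ with Φ = E(4πr²):
E = k|Q_enc|/r² = (8.99×10^9)(2.70×10^-5)/(0.0553)² = 7.94e7 N/C.

E ≈ 7.94e7 N/C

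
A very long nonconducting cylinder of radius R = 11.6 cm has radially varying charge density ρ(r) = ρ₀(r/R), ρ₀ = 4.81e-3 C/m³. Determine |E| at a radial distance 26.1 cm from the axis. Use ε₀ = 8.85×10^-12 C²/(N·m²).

By cylindrical symmetry E is radial; use a coaxial Gaussian cylinder of radius 26.1 cm and length L (r > R, full charge per length enclosed).
λ_enc = 2π ∫₀^R ρ₀(r'/R)^1 r' dr' = 2πρ₀R²/3 = 1.356e-4 C/m.
Gauss's law: E·2πrL = λ_enc L/ε₀.
E = |λ_enc|/(2πε₀r) = (1.356×10^-4)/(2π·8.85×10^-12·0.261) = 9.34×10^6 N/C.

E = 9.34e6 N/C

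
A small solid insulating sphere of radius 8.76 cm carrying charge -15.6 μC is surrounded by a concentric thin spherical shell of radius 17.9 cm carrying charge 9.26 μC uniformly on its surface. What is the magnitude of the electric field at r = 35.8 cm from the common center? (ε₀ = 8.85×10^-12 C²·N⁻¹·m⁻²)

Use a concentric Gaussian sphere at r = 35.8 cm (r > 17.9 cm, enclosing both).
Q_enc = (-15.6 μC) + (9.26 μC) = -6.34e-6 C.
By Gauss's law, ∮E·dA = E·4πr² = Q_enc/ε₀.
E = |Q_enc|/(4πε₀r²) = (6.34×10^-6)/(4π·8.85×10^-12·(0.358)²) = 4.45×10^5 N/C.

4.45×10^5 N/C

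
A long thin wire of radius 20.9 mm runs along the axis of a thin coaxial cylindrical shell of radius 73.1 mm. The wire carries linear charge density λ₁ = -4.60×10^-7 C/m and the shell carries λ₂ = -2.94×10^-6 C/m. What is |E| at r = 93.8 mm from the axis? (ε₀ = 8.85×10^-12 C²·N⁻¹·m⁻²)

Take a coaxial cylindrical Gaussian surface of radius r = 93.8 mm and length L (r > 73.1 mm, enclosing both).
λ_enc = λ₁ + λ₂ = (-4.60×10^-7) + (-2.94×10^-6) = -3.40×10^-6 C/m.
Applying ∮E·dA = Q_enc/ε₀ with the end caps contributing no flux:
E = |λ_enc|/(2πε₀r) = (3.40×10^-6)/(2π·8.85×10^-12·0.0938) = 6.52×10^5 N/C.

E = 6.52×10^5 N/C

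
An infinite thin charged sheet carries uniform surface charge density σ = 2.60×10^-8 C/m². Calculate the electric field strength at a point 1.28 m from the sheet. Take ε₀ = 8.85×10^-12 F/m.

The symmetry is planar: E is normal to the sheet and the same magnitude on both sides. Take a pillbox straddling the sheet with end-cap area A.
Only the two end caps contribute flux: Φ = 2EA. With Q_enc = σA, Gauss's law gives E = |σ|/(2ε₀).
E = |σ|/(2ε₀) = (2.60×10^-8)/(2·8.85×10^-12) = 1.47×10^3 N/C.

|E| = 1.47×10^3 N/C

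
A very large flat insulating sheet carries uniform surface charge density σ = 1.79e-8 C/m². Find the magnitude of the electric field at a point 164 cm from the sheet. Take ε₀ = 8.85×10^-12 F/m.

E ≈ 1.01×10^3 V/m

Choose a cylindrical pillbox piercing the sheet, end faces (area A) parallel to it.
Flux Φ = 2EA and Q_enc = σA, so 2EA = σA/ε₀ ⇒ E = |σ|/(2ε₀), independent of distance.
E = |σ|/(2ε₀) = (1.79×10^-8)/(2·8.85×10^-12) = 1.01e3 N/C.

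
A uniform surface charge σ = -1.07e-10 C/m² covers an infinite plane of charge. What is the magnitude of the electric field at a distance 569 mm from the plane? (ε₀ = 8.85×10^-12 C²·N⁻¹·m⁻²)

6.05 N/C

By planar symmetry E is perpendicular to the sheet and uniform; use a Gaussian pillbox with flat faces of area A on each side of the sheet.
Only the two end caps contribute flux: Φ = 2EA. With Q_enc = σA, Gauss's law gives E = |σ|/(2ε₀).
E = |σ|/(2ε₀) = (1.07×10^-10)/(2·8.85×10^-12) = 6.05 N/C.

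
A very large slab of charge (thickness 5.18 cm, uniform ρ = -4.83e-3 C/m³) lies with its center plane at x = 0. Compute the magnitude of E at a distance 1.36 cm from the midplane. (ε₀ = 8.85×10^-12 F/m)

E ≈ 7.42×10^6 N/C

By symmetry E is perpendicular to the slab. A Gaussian pillbox from −1.36 cm to +1.36 cm (face area A) lies entirely within the slab.
Q_enc = ρ·(2x)·A and flux = 2EA, so 2EA = 2ρxA/ε₀ ⇒ E = |ρ|x/ε₀.
E = (4.83×10^-3)(0.0136)/(8.85×10^-12) = 7.42×10^6 N/C.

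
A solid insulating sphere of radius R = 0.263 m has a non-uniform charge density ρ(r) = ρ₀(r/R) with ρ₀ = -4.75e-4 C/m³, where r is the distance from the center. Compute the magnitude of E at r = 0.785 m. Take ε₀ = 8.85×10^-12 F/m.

E = 3.96×10^5 V/m

Take a concentric spherical Gaussian surface of radius r = 0.785 m (r > R, all charge enclosed).
Q_enc = 4π ∫₀^R ρ₀(r'/R)^1 r'² dr' = 4πρ₀R³/4 = -2.715×10^-5 C.
By Gauss's law, ∮E·dA = E·4πr² = Q_enc/ε₀.
E = |Q_enc|/(4πε₀r²) = (2.715e-5)/(4π·8.85×10^-12·(0.785)²) = 3.96×10^5 N/C.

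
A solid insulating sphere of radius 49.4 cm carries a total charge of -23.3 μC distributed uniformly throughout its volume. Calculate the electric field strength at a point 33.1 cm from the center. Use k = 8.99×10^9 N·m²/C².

Use a concentric Gaussian sphere at r = 33.1 cm (r < R).
For a uniform sphere the enclosed fraction is (r/R)³, so Q_enc = (-23.3 μC)(0.331/0.494)³ = -7.009×10^-6 C.
Since E is radial and uniform over the Gaussian sphere, Φ = E·4πr² = Q_enc/ε₀.
E = k|Q_enc|/r² = (8.99×10^9)(7.009×10^-6)/(0.331)² = 5.75e5 N/C.

E = 5.75×10^5 N/C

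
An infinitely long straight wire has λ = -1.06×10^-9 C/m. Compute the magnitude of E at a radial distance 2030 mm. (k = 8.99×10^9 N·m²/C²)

Take a coaxial cylindrical Gaussian surface of radius r = 2030 mm and length L.
Q_enc = λL, so λ_enc = -1.06×10^-9 C/m.
By Gauss's law (flux through the curved wall only), E·2πrL = λ_enc L/ε₀.
E = 2k|λ_enc|/r = 2(8.99×10^9)(1.06×10^-9)/(2.03) = 9.39 N/C.

E = 9.39 N/C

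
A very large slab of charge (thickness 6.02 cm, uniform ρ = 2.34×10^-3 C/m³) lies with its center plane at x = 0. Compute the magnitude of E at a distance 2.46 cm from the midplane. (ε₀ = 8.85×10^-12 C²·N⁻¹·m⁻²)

By symmetry E is perpendicular to the slab. A Gaussian pillbox from −2.46 cm to +2.46 cm (face area A) lies entirely within the slab.
Q_enc = ρ·(2x)·A and flux = 2EA, so 2EA = 2ρxA/ε₀ ⇒ E = |ρ|x/ε₀.
E = (2.34×10^-3)(0.0246)/(8.85×10^-12) = 6.50×10^6 N/C.

|E| ≈ 6.50×10^6 N/C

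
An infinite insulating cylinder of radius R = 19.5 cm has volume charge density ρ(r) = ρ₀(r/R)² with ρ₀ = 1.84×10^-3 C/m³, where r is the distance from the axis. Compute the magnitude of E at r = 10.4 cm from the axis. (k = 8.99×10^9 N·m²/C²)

Take a coaxial cylindrical Gaussian surface of radius r = 10.4 cm and length L (r < R).
Integrating ρ over the cross-section to radius r: λ_enc = (2πρ₀/R²) ∫₀^r r'^3 dr' = 2πρ₀ r^4/(4·R²) = 8.892×10^-6 C/m.
Gauss's law: E·2πrL = λ_enc L/ε₀.
E = 2k|λ_enc|/r = 2(8.99×10^9)(8.892×10^-6)/(0.104) = 1.54e6 N/C.

E = 1.54×10^6 N/C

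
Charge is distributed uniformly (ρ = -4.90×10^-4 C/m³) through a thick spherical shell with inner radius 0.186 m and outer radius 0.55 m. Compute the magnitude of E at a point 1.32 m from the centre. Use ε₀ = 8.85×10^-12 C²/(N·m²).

Use a concentric Gaussian sphere at r = 1.32 m (r > 0.55 m, enclosing the whole shell).
Q_enc = ρ·(4π/3)(b³ − a³) = (-4.90×10^-4)·(4π/3)·((0.55)³ − (0.186)³) = -3.283e-4 C.
Since E is radial and uniform over the Gaussian sphere, Φ = E·4πr² = Q_enc/ε₀.
E = |Q_enc|/(4πε₀r²) = (3.283×10^-4)/(4π·8.85×10^-12·(1.32)²) = 1.69×10^6 N/C.

|E| = 1.69e6 N/C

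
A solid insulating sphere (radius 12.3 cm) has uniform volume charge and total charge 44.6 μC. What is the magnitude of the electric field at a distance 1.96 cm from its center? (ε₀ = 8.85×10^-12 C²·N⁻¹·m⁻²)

4.22e6 N/C

By spherical symmetry E is radial; choose a Gaussian sphere of radius r = 1.96 cm (r < R).
Only the charge within r is enclosed: Q_enc = Q·(r/R)³ = (44.6 μC)·(1.96 cm/12.3 cm)³ = 1.805×10^-7 C.
Since E is radial and uniform over the Gaussian sphere, Φ = E·4πr² = Q_enc/ε₀.
E = |Q_enc|/(4πε₀r²) = (1.805×10^-7)/(4π·8.85×10^-12·(0.0196)²) = 4.22×10^6 N/C.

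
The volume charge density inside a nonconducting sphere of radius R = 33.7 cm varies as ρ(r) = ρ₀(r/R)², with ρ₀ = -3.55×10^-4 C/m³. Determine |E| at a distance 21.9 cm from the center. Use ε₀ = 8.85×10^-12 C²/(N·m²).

E = 7.42e5 N/C

Symmetry ⇒ E = E(r) r̂. Gaussian sphere of radius r = 21.9 cm (r < R).
Q_enc = ∫₀^r ρ(r')·4πr'² dr' = (4πρ₀/R²) ∫₀^r r'^4 dr' = 4πρ₀ r^5/(5·R²) = -3.958×10^-6 C.
Since E is radial and uniform over the Gaussian sphere, Φ = E·4πr² = Q_enc/ε₀.
E = |Q_enc|/(4πε₀r²) = (3.958e-6)/(4π·8.85×10^-12·(0.219)²) = 7.42e5 N/C.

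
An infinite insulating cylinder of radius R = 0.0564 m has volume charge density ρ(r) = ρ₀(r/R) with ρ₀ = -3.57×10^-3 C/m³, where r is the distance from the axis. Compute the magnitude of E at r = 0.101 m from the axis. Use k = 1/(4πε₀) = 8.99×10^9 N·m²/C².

Take a coaxial cylindrical Gaussian surface of radius r = 0.101 m and length L (r > R, full charge per length enclosed).
λ_enc = 2π ∫₀^R ρ₀(r'/R)^1 r' dr' = 2πρ₀R²/3 = -2.378×10^-5 C/m.
Since E is radial and uniform over the curved surface, Φ = E·2πrL = Q_enc/ε₀ = λ_enc L/ε₀.
E = 2k|λ_enc|/r = 2(8.99×10^9)(2.378e-5)/(0.101) = 4.23e6 N/C.

|E| ≈ 4.23×10^6 N/C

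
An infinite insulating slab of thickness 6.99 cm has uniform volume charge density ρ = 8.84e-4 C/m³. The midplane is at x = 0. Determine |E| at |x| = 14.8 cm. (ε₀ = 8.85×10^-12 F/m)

3.49e6 N/C

The point |x| = 14.8 cm lies outside the slab (half-thickness 0.03495 m). A symmetric pillbox spanning the full slab encloses Q_enc = ρ·d·A.
Flux = 2EA ⇒ E = |ρ|d/(2ε₀), independent of distance outside.
E = (8.84×10^-4)(0.0699)/(2·8.85×10^-12) = 3.49×10^6 N/C.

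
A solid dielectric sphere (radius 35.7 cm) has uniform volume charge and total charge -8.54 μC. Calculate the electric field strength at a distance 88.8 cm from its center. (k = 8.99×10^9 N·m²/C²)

E = 9.74×10^4 V/m

Take a concentric spherical Gaussian surface of radius r = 88.8 cm (r > R, so the entire charge is enclosed).
Q_enc = -8.54 μC = -8.54×10^-6 C.
Since E is radial and uniform over the Gaussian sphere, Φ = E·4πr² = Q_enc/ε₀.
E = k|Q_enc|/r² = (8.99×10^9)(8.54×10^-6)/(0.888)² = 9.74×10^4 N/C.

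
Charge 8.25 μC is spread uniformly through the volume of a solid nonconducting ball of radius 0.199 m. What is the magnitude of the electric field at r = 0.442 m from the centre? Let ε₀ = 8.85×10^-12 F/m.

Symmetry ⇒ E = E(r) r̂. Gaussian sphere of radius r = 0.442 m (r > R, so the entire charge is enclosed).
Q_enc = 8.25 μC = 8.25×10^-6 C.
Gauss's law: E·4πr² = Q_enc/ε₀.
E = |Q_enc|/(4πε₀r²) = (8.25×10^-6)/(4π·8.85×10^-12·(0.442)²) = 3.80×10^5 N/C.

|E| ≈ 3.80e5 N/C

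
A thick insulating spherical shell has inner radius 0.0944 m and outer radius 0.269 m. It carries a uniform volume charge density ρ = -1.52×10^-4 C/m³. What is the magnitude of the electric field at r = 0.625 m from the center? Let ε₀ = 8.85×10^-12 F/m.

|E| ≈ 2.73×10^5 N/C

Use a concentric Gaussian sphere at r = 0.625 m (r > 0.269 m, enclosing the whole shell).
Q_enc = ρ·(4π/3)(b³ − a³) = (-1.52e-4)·(4π/3)·((0.269)³ − (0.0944)³) = -1.186×10^-5 C.
Gauss's law: E·4πr² = Q_enc/ε₀.
E = |Q_enc|/(4πε₀r²) = (1.186e-5)/(4π·8.85×10^-12·(0.625)²) = 2.73×10^5 N/C.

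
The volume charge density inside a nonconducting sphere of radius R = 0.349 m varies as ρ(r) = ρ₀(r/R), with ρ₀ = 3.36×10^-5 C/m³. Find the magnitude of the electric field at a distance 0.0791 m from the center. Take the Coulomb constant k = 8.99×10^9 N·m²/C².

Take a concentric spherical Gaussian surface of radius r = 0.0791 m (r < R).
Integrate the density: Q_enc = 4π ∫₀^r ρ₀(r'/R)^1 r'² dr' = 4πρ₀ r^4/(4·R) = 1.184×10^-8 C.
Since E is radial and uniform over the Gaussian sphere, Φ = E·4πr² = Q_enc/ε₀.
E = k|Q_enc|/r² = (8.99×10^9)(1.184×10^-8)/(0.0791)² = 1.70×10^4 N/C.

|E| ≈ 1.70×10^4 V/m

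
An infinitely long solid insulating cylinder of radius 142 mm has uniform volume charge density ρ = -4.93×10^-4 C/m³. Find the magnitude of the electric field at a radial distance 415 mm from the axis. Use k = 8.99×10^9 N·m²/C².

|E| = 1.35×10^6 V/m

Coaxial Gaussian cylinder, radius r = 415 mm, length L (r > 142 mm, full cross-section enclosed).
λ_enc = ρ·πR² = (-4.93×10^-4)π(0.142)² = -3.123×10^-5 C/m.
Since E is radial and uniform over the curved surface, Φ = E·2πrL = Q_enc/ε₀ = λ_enc L/ε₀.
E = 2k|λ_enc|/r = 2(8.99×10^9)(3.123×10^-5)/(0.415) = 1.35e6 N/C.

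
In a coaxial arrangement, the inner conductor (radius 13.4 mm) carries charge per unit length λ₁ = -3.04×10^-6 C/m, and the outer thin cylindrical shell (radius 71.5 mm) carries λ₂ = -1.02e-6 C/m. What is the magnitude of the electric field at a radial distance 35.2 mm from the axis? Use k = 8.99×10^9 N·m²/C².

|E| ≈ 1.55e6 N/C

Take a coaxial cylindrical Gaussian surface of radius r = 35.2 mm and length L (between the conductors, 13.4 mm < r < 71.5 mm).
The shell at 71.5 mm lies outside the Gaussian surface, so λ_enc = λ₁ = -3.04e-6 C/m.
Gauss's law: E·2πrL = λ_enc L/ε₀.
E = 2k|λ_enc|/r = 2(8.99×10^9)(3.04×10^-6)/(0.0352) = 1.55e6 N/C.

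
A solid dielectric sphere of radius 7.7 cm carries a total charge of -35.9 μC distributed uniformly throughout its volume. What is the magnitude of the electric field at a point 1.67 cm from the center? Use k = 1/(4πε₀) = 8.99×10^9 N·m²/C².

|E| = 1.18×10^7 N/C

Use a concentric Gaussian sphere at r = 1.67 cm (r < R).
Only the charge within r is enclosed: Q_enc = Q·(r/R)³ = (-35.9 μC)·(1.67 cm/7.7 cm)³ = -3.662e-7 C.
Applying ∮E·dA = Q_enc/ε₀ with Φ = E(4πr²):
E = k|Q_enc|/r² = (8.99×10^9)(3.662×10^-7)/(0.0167)² = 1.18e7 N/C.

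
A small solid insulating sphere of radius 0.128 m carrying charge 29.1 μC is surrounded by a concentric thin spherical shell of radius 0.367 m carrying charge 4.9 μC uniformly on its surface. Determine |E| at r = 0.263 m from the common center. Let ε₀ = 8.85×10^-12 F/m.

Symmetry ⇒ E = E(r) r̂. Gaussian sphere of radius r = 0.263 m (between the bodies, 0.128 m < r < 0.367 m).
The shell at 0.367 m lies outside the Gaussian surface, so Q_enc = 29.1 μC = 2.91×10^-5 C.
Applying ∮E·dA = Q_enc/ε₀ with Φ = E(4πr²):
E = |Q_enc|/(4πε₀r²) = (2.91e-5)/(4π·8.85×10^-12·(0.263)²) = 3.78×10^6 N/C.

E = 3.78×10^6 N/C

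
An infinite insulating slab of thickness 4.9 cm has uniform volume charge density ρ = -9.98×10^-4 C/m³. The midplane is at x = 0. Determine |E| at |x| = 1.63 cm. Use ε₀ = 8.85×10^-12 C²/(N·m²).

E ≈ 1.84e6 N/C

By symmetry E is perpendicular to the slab. A Gaussian pillbox from −1.63 cm to +1.63 cm (face area A) lies entirely within the slab.
Q_enc = ρ·(2x)·A and flux = 2EA, so 2EA = 2ρxA/ε₀ ⇒ E = |ρ|x/ε₀.
E = (9.98e-4)(0.0163)/(8.85×10^-12) = 1.84×10^6 N/C.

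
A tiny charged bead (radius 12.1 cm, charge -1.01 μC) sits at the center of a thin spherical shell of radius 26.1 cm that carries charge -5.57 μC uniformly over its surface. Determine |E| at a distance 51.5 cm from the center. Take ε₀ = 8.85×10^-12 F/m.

E ≈ 2.23×10^5 N/C

Take a concentric spherical Gaussian surface of radius r = 51.5 cm (r > 26.1 cm, enclosing both).
Q_enc = (-1.01 μC) + (-5.57 μC) = -6.58e-6 C.
Since E is radial and uniform over the Gaussian sphere, Φ = E·4πr² = Q_enc/ε₀.
E = |Q_enc|/(4πε₀r²) = (6.58×10^-6)/(4π·8.85×10^-12·(0.515)²) = 2.23×10^5 N/C.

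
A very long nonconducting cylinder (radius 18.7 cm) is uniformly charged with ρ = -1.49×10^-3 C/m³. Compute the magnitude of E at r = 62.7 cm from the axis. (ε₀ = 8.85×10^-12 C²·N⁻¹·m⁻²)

|E| = 4.69×10^6 V/m

Take a coaxial cylindrical Gaussian surface of radius r = 62.7 cm and length L (r > 18.7 cm, full cross-section enclosed).
λ_enc = ρ·πR² = (-1.49×10^-3)π(0.187)² = -1.637×10^-4 C/m.
By Gauss's law (flux through the curved wall only), E·2πrL = λ_enc L/ε₀.
E = |λ_enc|/(2πε₀r) = (1.637×10^-4)/(2π·8.85×10^-12·0.627) = 4.69e6 N/C.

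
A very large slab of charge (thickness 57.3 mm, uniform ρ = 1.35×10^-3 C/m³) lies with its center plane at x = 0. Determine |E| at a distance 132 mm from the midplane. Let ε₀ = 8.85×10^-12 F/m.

E = 4.37×10^6 N/C

The point |x| = 132 mm lies outside the slab (half-thickness 0.02865 m). A symmetric pillbox spanning the full slab encloses Q_enc = ρ·d·A.
Flux = 2EA ⇒ E = |ρ|d/(2ε₀), independent of distance outside.
E = (1.35×10^-3)(0.0573)/(2·8.85×10^-12) = 4.37×10^6 N/C.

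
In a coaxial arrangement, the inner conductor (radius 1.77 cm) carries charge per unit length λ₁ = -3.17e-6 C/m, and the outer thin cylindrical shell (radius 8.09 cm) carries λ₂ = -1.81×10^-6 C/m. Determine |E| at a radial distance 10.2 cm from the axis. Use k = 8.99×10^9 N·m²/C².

Choose a coaxial cylinder of radius r = 10.2 cm (arbitrary length L) as the Gaussian surface (r > 8.09 cm, enclosing both).
λ_enc = λ₁ + λ₂ = (-3.17×10^-6) + (-1.81×10^-6) = -4.98×10^-6 C/m.
Gauss's law: E·2πrL = λ_enc L/ε₀.
E = 2k|λ_enc|/r = 2(8.99×10^9)(4.98×10^-6)/(0.102) = 8.78×10^5 N/C.

8.78×10^5 N/C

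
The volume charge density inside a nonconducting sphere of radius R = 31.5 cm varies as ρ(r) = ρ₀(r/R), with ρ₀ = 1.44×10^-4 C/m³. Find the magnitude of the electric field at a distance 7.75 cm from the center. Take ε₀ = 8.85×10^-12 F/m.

Take a concentric spherical Gaussian surface of radius r = 7.75 cm (r < R).
Q_enc = ∫₀^r ρ(r')·4πr'² dr' = (4πρ₀/R) ∫₀^r r'^3 dr' = 4πρ₀ r^4/(4·R) = 5.181×10^-8 C.
Since E is radial and uniform over the Gaussian sphere, Φ = E·4πr² = Q_enc/ε₀.
E = |Q_enc|/(4πε₀r²) = (5.181×10^-8)/(4π·8.85×10^-12·(0.0775)²) = 7.76×10^4 N/C.

E = 7.76e4 V/m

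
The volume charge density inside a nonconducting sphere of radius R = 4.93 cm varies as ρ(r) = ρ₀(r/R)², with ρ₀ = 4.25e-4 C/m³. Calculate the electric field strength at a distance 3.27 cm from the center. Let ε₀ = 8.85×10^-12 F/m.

Symmetry ⇒ E = E(r) r̂. Gaussian sphere of radius r = 3.27 cm (r < R).
Q_enc = ∫₀^r ρ(r')·4πr'² dr' = (4πρ₀/R²) ∫₀^r r'^4 dr' = 4πρ₀ r^5/(5·R²) = 1.643×10^-8 C.
Applying ∮E·dA = Q_enc/ε₀ with Φ = E(4πr²):
E = |Q_enc|/(4πε₀r²) = (1.643×10^-8)/(4π·8.85×10^-12·(0.0327)²) = 1.38e5 N/C.

|E| ≈ 1.38×10^5 V/m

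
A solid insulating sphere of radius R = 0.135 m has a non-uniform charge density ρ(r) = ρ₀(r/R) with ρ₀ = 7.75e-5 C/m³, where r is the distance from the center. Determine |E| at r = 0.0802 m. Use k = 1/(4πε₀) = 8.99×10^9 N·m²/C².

Take a concentric spherical Gaussian surface of radius r = 0.0802 m (r < R).
Q_enc = ∫₀^r ρ(r')·4πr'² dr' = (4πρ₀/R) ∫₀^r r'^3 dr' = 4πρ₀ r^4/(4·R) = 7.461×10^-8 C.
Gauss's law: E·4πr² = Q_enc/ε₀.
E = k|Q_enc|/r² = (8.99×10^9)(7.461×10^-8)/(0.0802)² = 1.04e5 N/C.

E = 1.04×10^5 V/m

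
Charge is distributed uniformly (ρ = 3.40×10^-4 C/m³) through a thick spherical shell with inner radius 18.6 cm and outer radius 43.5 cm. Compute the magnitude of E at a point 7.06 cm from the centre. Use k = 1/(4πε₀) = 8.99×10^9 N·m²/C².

Use a concentric Gaussian sphere at r = 7.06 cm (r < 18.6 cm, inside the empty cavity).
Q_enc = 0 (all charge lies at larger r); Gauss's law gives E = 0.

E = 0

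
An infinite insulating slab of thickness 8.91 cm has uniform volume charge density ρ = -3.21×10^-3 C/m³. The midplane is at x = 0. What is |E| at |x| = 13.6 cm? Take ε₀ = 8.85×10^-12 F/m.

|E| = 1.62×10^7 N/C

The point |x| = 13.6 cm lies outside the slab (half-thickness 0.04455 m). A symmetric pillbox spanning the full slab encloses Q_enc = ρ·d·A.
Flux = 2EA ⇒ E = |ρ|d/(2ε₀), independent of distance outside.
E = (3.21×10^-3)(0.0891)/(2·8.85×10^-12) = 1.62×10^7 N/C.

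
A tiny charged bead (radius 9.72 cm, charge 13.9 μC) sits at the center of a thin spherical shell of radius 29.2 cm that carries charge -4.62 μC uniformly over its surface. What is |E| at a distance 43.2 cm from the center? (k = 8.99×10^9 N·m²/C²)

E ≈ 4.47×10^5 V/m

Symmetry ⇒ E = E(r) r̂. Gaussian sphere of radius r = 43.2 cm (r > 29.2 cm, enclosing both).
Q_enc = (13.9 μC) + (-4.62 μC) = 9.28×10^-6 C.
Applying ∮E·dA = Q_enc/ε₀ with Φ = E(4πr²):
E = k|Q_enc|/r² = (8.99×10^9)(9.28×10^-6)/(0.432)² = 4.47×10^5 N/C.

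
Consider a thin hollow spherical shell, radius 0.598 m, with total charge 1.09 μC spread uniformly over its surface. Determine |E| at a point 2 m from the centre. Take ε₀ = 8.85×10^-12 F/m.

E ≈ 2.45e3 N/C

Symmetry ⇒ E = E(r) r̂. Gaussian sphere of radius r = 2 m (r > 0.598 m).
The entire shell is enclosed: Q_enc = 1.09×10^-6 C.
Since E is radial and uniform over the Gaussian sphere, Φ = E·4πr² = Q_enc/ε₀.
E = |Q_enc|/(4πε₀r²) = (1.09e-6)/(4π·8.85×10^-12·(2)²) = 2.45×10^3 N/C.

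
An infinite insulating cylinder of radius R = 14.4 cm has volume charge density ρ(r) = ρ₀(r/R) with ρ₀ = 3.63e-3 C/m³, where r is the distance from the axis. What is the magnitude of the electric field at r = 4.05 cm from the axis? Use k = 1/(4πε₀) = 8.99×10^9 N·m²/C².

Coaxial Gaussian cylinder, radius r = 4.05 cm, length L (r < R).
λ_enc = ∫₀^r ρ(r')·2πr' dr' = (2πρ₀/R)·r^3/3 = 3.507×10^-6 C/m.
Applying ∮E·dA = Q_enc/ε₀ with the end caps contributing no flux:
E = 2k|λ_enc|/r = 2(8.99×10^9)(3.507e-6)/(0.0405) = 1.56×10^6 N/C.

|E| = 1.56×10^6 V/m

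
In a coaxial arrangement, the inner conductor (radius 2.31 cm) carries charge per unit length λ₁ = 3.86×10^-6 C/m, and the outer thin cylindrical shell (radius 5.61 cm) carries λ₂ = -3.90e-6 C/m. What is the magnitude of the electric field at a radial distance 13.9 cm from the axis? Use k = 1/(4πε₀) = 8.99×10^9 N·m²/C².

|E| ≈ 5.17×10^3 V/m

Take a coaxial cylindrical Gaussian surface of radius r = 13.9 cm and length L (r > 5.61 cm, enclosing both).
λ_enc = λ₁ + λ₂ = (3.86×10^-6) + (-3.90e-6) = -4.00×10^-8 C/m.
Applying ∮E·dA = Q_enc/ε₀ with the end caps contributing no flux:
E = 2k|λ_enc|/r = 2(8.99×10^9)(4.00e-8)/(0.139) = 5.17×10^3 N/C.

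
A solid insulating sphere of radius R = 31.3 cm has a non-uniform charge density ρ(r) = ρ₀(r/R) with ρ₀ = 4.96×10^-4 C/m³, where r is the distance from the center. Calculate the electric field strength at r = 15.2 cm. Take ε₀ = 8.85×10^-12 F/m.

Take a concentric spherical Gaussian surface of radius r = 15.2 cm (r < R).
Integrate the density: Q_enc = 4π ∫₀^r ρ₀(r'/R)^1 r'² dr' = 4πρ₀ r^4/(4·R) = 2.657×10^-6 C.
Gauss's law: E·4πr² = Q_enc/ε₀.
E = |Q_enc|/(4πε₀r²) = (2.657e-6)/(4π·8.85×10^-12·(0.152)²) = 1.03e6 N/C.

E ≈ 1.03e6 N/C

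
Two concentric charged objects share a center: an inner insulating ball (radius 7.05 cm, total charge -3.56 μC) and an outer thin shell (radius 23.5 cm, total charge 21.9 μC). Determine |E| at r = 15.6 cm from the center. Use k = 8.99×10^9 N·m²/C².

E = 1.32e6 V/m

Use a concentric Gaussian sphere at r = 15.6 cm (between the bodies, 7.05 cm < r < 23.5 cm).
The shell at 23.5 cm lies outside the Gaussian surface, so Q_enc = -3.56 μC = -3.56×10^-6 C.
By Gauss's law, ∮E·dA = E·4πr² = Q_enc/ε₀.
E = k|Q_enc|/r² = (8.99×10^9)(3.56×10^-6)/(0.156)² = 1.32×10^6 N/C.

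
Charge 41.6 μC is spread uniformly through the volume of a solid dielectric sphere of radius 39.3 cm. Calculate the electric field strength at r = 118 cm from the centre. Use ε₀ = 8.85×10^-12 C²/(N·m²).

Use a concentric Gaussian sphere at r = 118 cm (r > R, so the entire charge is enclosed).
Q_enc = 41.6 μC = 4.16×10^-5 C.
By Gauss's law, ∮E·dA = E·4πr² = Q_enc/ε₀.
E = |Q_enc|/(4πε₀r²) = (4.16×10^-5)/(4π·8.85×10^-12·(1.18)²) = 2.69e5 N/C.

E ≈ 2.69e5 N/C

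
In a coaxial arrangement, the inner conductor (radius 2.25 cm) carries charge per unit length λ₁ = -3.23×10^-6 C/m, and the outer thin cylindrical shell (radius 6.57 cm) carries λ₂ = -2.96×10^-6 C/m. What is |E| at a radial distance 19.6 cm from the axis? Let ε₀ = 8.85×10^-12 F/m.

Take a coaxial cylindrical Gaussian surface of radius r = 19.6 cm and length L (r > 6.57 cm, enclosing both).
λ_enc = λ₁ + λ₂ = (-3.23e-6) + (-2.96×10^-6) = -6.19×10^-6 C/m.
By Gauss's law (flux through the curved wall only), E·2πrL = λ_enc L/ε₀.
E = |λ_enc|/(2πε₀r) = (6.19×10^-6)/(2π·8.85×10^-12·0.196) = 5.68×10^5 N/C.

E ≈ 5.68×10^5 V/m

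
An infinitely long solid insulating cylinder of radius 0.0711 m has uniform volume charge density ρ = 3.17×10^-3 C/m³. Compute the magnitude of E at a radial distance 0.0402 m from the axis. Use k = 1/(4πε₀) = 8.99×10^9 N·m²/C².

By cylindrical symmetry E is radial; use a coaxial Gaussian cylinder of radius 0.0402 m and length L (r < R).
Enclosed charge per unit length: λ_enc = ρ·πr² = (3.17×10^-3)π(0.0402)² = 1.609×10^-5 C/m.
Since E is radial and uniform over the curved surface, Φ = E·2πrL = Q_enc/ε₀ = λ_enc L/ε₀.
E = 2k|λ_enc|/r = 2(8.99×10^9)(1.609×10^-5)/(0.0402) = 7.20×10^6 N/C.

E ≈ 7.20e6 N/C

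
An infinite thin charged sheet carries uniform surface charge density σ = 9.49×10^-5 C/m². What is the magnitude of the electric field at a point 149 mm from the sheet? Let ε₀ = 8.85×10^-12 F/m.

E ≈ 5.36×10^6 V/m

By planar symmetry E is perpendicular to the sheet and uniform; use a Gaussian pillbox with flat faces of area A on each side of the sheet.
Only the two end caps contribute flux: Φ = 2EA. With Q_enc = σA, Gauss's law gives E = |σ|/(2ε₀).
E = |σ|/(2ε₀) = (9.49e-5)/(2·8.85×10^-12) = 5.36×10^6 N/C.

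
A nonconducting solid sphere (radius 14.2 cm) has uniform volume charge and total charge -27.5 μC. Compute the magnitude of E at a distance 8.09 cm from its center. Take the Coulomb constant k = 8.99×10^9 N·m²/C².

E ≈ 6.99e6 N/C

By spherical symmetry E is radial; choose a Gaussian sphere of radius r = 8.09 cm (r < R).
Only the charge within r is enclosed: Q_enc = Q·(r/R)³ = (-27.5 μC)·(8.09 cm/14.2 cm)³ = -5.085×10^-6 C.
Applying ∮E·dA = Q_enc/ε₀ with Φ = E(4πr²):
E = k|Q_enc|/r² = (8.99×10^9)(5.085×10^-6)/(0.0809)² = 6.99×10^6 N/C.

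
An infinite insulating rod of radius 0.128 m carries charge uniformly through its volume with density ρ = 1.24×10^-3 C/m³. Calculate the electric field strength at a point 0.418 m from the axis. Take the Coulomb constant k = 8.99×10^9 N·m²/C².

Coaxial Gaussian cylinder, radius r = 0.418 m, length L (r > 0.128 m, full cross-section enclosed).
λ_enc = ρ·πR² = (1.24×10^-3)π(0.128)² = 6.383×10^-5 C/m.
Gauss's law: E·2πrL = λ_enc L/ε₀.
E = 2k|λ_enc|/r = 2(8.99×10^9)(6.383×10^-5)/(0.418) = 2.75×10^6 N/C.

E ≈ 2.75×10^6 V/m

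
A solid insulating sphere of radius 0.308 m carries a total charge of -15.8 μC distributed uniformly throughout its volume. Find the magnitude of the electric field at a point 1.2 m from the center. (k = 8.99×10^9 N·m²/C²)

|E| ≈ 9.86×10^4 V/m

Symmetry ⇒ E = E(r) r̂. Gaussian sphere of radius r = 1.2 m (r > R, so the entire charge is enclosed).
Q_enc = -15.8 μC = -1.58×10^-5 C.
By Gauss's law, ∮E·dA = E·4πr² = Q_enc/ε₀.
E = k|Q_enc|/r² = (8.99×10^9)(1.58e-5)/(1.2)² = 9.86×10^4 N/C.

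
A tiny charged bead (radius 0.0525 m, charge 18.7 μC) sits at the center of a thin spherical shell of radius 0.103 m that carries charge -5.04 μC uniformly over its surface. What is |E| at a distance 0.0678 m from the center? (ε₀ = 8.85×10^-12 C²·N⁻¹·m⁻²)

Use a concentric Gaussian sphere at r = 0.0678 m (between the bodies, 0.0525 m < r < 0.103 m).
Only the inner charge is enclosed; the outer shell contributes nothing inside itself. Q_enc = 18.7 μC = 1.87×10^-5 C.
Applying ∮E·dA = Q_enc/ε₀ with Φ = E(4πr²):
E = |Q_enc|/(4πε₀r²) = (1.87×10^-5)/(4π·8.85×10^-12·(0.0678)²) = 3.66×10^7 N/C.

3.66×10^7 V/m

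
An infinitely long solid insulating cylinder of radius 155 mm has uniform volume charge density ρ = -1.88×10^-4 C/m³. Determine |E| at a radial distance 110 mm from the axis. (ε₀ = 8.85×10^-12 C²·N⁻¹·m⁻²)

By cylindrical symmetry E is radial; use a coaxial Gaussian cylinder of radius 110 mm and length L (r < R).
Enclosed charge per unit length: λ_enc = ρ·πr² = (-1.88×10^-4)π(0.11)² = -7.146×10^-6 C/m.
Gauss's law: E·2πrL = λ_enc L/ε₀.
E = |λ_enc|/(2πε₀r) = (7.146×10^-6)/(2π·8.85×10^-12·0.11) = 1.17e6 N/C.

E = 1.17×10^6 V/m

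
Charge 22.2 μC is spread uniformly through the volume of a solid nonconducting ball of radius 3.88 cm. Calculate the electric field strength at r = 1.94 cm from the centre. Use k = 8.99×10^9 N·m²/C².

E ≈ 6.63×10^7 N/C

Symmetry ⇒ E = E(r) r̂. Gaussian sphere of radius r = 1.94 cm (r < R).
Only the charge within r is enclosed: Q_enc = Q·(r/R)³ = (22.2 μC)·(1.94 cm/3.88 cm)³ = 2.775×10^-6 C.
Since E is radial and uniform over the Gaussian sphere, Φ = E·4πr² = Q_enc/ε₀.
E = k|Q_enc|/r² = (8.99×10^9)(2.775e-6)/(0.0194)² = 6.63×10^7 N/C.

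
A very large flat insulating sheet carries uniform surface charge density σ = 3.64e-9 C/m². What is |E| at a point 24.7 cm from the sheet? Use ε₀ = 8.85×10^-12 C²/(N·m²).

|E| ≈ 206 V/m

The symmetry is planar: E is normal to the sheet and the same magnitude on both sides. Take a pillbox straddling the sheet with end-cap area A.
Flux Φ = 2EA and Q_enc = σA, so 2EA = σA/ε₀ ⇒ E = |σ|/(2ε₀), independent of distance.
E = |σ|/(2ε₀) = (3.64×10^-9)/(2·8.85×10^-12) = 206 N/C.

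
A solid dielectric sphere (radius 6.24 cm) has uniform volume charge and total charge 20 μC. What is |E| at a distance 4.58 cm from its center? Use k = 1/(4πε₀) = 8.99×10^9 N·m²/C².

Take a concentric spherical Gaussian surface of radius r = 4.58 cm (r < R).
For a uniform sphere the enclosed fraction is (r/R)³, so Q_enc = (20 μC)(0.0458/0.0624)³ = 7.908e-6 C.
Gauss's law: E·4πr² = Q_enc/ε₀.
E = k|Q_enc|/r² = (8.99×10^9)(7.908×10^-6)/(0.0458)² = 3.39×10^7 N/C.

|E| = 3.39e7 N/C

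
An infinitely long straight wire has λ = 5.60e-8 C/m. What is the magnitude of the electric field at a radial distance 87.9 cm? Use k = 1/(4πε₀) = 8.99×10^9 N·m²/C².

|E| = 1.15×10^3 N/C

Choose a coaxial cylinder of radius r = 87.9 cm (arbitrary length L) as the Gaussian surface.
Q_enc = λL, so λ_enc = 5.60e-8 C/m.
By Gauss's law (flux through the curved wall only), E·2πrL = λ_enc L/ε₀.
E = 2k|λ_enc|/r = 2(8.99×10^9)(5.60×10^-8)/(0.879) = 1.15×10^3 N/C.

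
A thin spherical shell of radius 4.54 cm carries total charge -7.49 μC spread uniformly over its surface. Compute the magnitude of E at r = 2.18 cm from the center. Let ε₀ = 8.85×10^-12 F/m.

Take a concentric spherical Gaussian surface of radius r = 2.18 cm (inside the shell, r < 4.54 cm).
No charge lies within this surface, so Q_enc = 0 and Gauss's law gives E·4πr² = 0 ⇒ E = 0.

E = 0 (no enclosed charge)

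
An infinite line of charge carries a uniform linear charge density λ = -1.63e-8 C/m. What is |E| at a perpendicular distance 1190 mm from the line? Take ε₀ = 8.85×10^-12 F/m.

Take a coaxial cylindrical Gaussian surface of radius r = 1190 mm and length L.
Q_enc = λL, so λ_enc = -1.63×10^-8 C/m.
Gauss's law: E·2πrL = λ_enc L/ε₀.
E = |λ_enc|/(2πε₀r) = (1.63×10^-8)/(2π·8.85×10^-12·1.19) = 246 N/C.

E = 246 V/m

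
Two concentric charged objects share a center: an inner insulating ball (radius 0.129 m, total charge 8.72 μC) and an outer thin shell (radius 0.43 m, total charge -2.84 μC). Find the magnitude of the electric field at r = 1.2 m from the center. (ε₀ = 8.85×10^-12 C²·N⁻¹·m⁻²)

3.67×10^4 N/C

Take a concentric spherical Gaussian surface of radius r = 1.2 m (r > 0.43 m, enclosing both).
Q_enc = (8.72 μC) + (-2.84 μC) = 5.88×10^-6 C.
Gauss's law: E·4πr² = Q_enc/ε₀.
E = |Q_enc|/(4πε₀r²) = (5.88×10^-6)/(4π·8.85×10^-12·(1.2)²) = 3.67e4 N/C.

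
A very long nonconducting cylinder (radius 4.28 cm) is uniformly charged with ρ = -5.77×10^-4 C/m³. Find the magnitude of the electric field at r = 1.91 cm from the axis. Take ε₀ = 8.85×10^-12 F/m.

6.23×10^5 N/C

By cylindrical symmetry E is radial; use a coaxial Gaussian cylinder of radius 1.91 cm and length L (r < R).
Enclosed charge per unit length: λ_enc = ρ·πr² = (-5.77e-4)π(0.0191)² = -6.613e-7 C/m.
Since E is radial and uniform over the curved surface, Φ = E·2πrL = Q_enc/ε₀ = λ_enc L/ε₀.
E = |λ_enc|/(2πε₀r) = (6.613e-7)/(2π·8.85×10^-12·0.0191) = 6.23e5 N/C.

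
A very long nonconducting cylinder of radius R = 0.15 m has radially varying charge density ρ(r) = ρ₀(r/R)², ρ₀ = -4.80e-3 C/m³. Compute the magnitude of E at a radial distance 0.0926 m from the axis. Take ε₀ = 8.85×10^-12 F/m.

4.79e6 N/C

Coaxial Gaussian cylinder, radius r = 0.0926 m, length L (r < R).
λ_enc = ∫₀^r ρ(r')·2πr' dr' = (2πρ₀/R²)·r^4/4 = -2.464×10^-5 C/m.
Applying ∮E·dA = Q_enc/ε₀ with the end caps contributing no flux:
E = |λ_enc|/(2πε₀r) = (2.464×10^-5)/(2π·8.85×10^-12·0.0926) = 4.79×10^6 N/C.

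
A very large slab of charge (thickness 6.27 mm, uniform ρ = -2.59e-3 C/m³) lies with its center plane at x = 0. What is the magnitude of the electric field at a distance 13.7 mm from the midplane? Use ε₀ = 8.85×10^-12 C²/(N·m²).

|E| = 9.17×10^5 V/m

The point |x| = 13.7 mm lies outside the slab (half-thickness 0.003135 m). A symmetric pillbox spanning the full slab encloses Q_enc = ρ·d·A.
Flux = 2EA ⇒ E = |ρ|d/(2ε₀), independent of distance outside.
E = (2.59e-3)(0.00627)/(2·8.85×10^-12) = 9.17e5 N/C.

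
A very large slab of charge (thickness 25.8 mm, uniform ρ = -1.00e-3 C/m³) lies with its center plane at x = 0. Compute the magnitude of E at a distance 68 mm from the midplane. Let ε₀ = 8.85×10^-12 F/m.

The point |x| = 68 mm lies outside the slab (half-thickness 0.0129 m). A symmetric pillbox spanning the full slab encloses Q_enc = ρ·d·A.
Flux = 2EA ⇒ E = |ρ|d/(2ε₀), independent of distance outside.
E = (1.00×10^-3)(0.0258)/(2·8.85×10^-12) = 1.46×10^6 N/C.

|E| = 1.46×10^6 N/C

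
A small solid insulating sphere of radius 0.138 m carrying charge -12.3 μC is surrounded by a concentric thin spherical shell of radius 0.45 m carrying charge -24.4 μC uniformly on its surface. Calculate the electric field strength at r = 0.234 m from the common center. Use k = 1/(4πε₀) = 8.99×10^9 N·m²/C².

Use a concentric Gaussian sphere at r = 0.234 m (between the bodies, 0.138 m < r < 0.45 m).
Only the inner charge is enclosed; the outer shell contributes nothing inside itself. Q_enc = -12.3 μC = -1.23×10^-5 C.
By Gauss's law, ∮E·dA = E·4πr² = Q_enc/ε₀.
E = k|Q_enc|/r² = (8.99×10^9)(1.23e-5)/(0.234)² = 2.02e6 N/C.

2.02×10^6 N/C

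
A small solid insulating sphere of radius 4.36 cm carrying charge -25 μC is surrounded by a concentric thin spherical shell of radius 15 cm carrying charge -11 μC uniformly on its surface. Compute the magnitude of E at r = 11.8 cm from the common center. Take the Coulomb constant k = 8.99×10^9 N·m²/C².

E = 1.61×10^7 N/C

Take a concentric spherical Gaussian surface of radius r = 11.8 cm (between the bodies, 4.36 cm < r < 15 cm).
The shell at 15 cm lies outside the Gaussian surface, so Q_enc = -25 μC = -2.50×10^-5 C.
Since E is radial and uniform over the Gaussian sphere, Φ = E·4πr² = Q_enc/ε₀.
E = k|Q_enc|/r² = (8.99×10^9)(2.50×10^-5)/(0.118)² = 1.61e7 N/C.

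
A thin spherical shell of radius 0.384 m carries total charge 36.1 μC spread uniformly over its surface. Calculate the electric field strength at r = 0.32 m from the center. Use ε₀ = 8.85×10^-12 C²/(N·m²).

E = 0

Use a concentric Gaussian sphere at r = 0.32 m (inside the shell, r < 0.384 m).
No charge lies within this surface, so Q_enc = 0 and Gauss's law gives E·4πr² = 0 ⇒ E = 0.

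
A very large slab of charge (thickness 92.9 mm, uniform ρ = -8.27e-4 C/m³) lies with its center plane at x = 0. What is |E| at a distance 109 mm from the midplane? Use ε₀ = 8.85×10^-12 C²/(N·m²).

E = 4.34×10^6 N/C

The point |x| = 109 mm lies outside the slab (half-thickness 0.04645 m). A symmetric pillbox spanning the full slab encloses Q_enc = ρ·d·A.
Flux = 2EA ⇒ E = |ρ|d/(2ε₀), independent of distance outside.
E = (8.27e-4)(0.0929)/(2·8.85×10^-12) = 4.34×10^6 N/C.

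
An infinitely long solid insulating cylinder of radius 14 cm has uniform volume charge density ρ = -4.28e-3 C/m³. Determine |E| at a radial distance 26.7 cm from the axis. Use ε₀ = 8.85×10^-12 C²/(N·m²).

|E| ≈ 1.78×10^7 N/C

Choose a coaxial cylinder of radius r = 26.7 cm (arbitrary length L) as the Gaussian surface (r > 14 cm, full cross-section enclosed).
λ_enc = ρ·πR² = (-4.28e-3)π(0.14)² = -2.635×10^-4 C/m.
Since E is radial and uniform over the curved surface, Φ = E·2πrL = Q_enc/ε₀ = λ_enc L/ε₀.
E = |λ_enc|/(2πε₀r) = (2.635×10^-4)/(2π·8.85×10^-12·0.267) = 1.78e7 N/C.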